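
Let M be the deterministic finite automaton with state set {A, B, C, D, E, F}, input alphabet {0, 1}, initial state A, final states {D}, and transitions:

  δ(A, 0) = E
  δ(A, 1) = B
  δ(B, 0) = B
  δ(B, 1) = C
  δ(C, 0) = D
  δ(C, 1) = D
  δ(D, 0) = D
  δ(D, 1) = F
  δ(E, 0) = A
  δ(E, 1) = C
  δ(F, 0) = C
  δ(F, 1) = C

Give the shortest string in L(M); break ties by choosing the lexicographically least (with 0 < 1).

A breadth-first search from A reaches an accepting state first via the path A → E → C → D on input 010.
No string of length < 3 is accepted (BFS exhausts all shorter strings without reaching an accepting state), and 010 is the lexicographically least accepting string of length 3.

010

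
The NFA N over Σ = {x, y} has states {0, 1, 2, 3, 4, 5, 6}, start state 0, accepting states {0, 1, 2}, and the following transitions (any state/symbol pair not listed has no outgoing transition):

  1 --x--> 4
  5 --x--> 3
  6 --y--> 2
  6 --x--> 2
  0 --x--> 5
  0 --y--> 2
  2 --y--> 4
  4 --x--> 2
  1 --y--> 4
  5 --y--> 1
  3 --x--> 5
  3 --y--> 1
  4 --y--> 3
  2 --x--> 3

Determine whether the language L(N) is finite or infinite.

State 2 is reachable from the start and can reach an accepting state, and it lies on the cycle 2 → 3 → 1 → 4 → 2.
Traversing that cycle any number of times yields accepted strings of unbounded length, so the language is infinite.

infinite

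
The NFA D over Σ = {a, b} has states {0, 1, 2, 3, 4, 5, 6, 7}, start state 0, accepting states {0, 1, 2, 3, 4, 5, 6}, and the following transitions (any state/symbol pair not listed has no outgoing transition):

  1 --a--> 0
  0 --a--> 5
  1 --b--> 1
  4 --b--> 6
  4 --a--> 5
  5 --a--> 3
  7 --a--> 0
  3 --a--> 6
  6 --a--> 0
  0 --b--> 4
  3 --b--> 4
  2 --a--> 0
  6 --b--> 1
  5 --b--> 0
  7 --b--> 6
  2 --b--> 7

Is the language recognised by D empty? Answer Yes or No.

No

The empty string ε is accepted: the run 0 ends in the accepting state 0.
Since at least one string is accepted, L(D) is not empty.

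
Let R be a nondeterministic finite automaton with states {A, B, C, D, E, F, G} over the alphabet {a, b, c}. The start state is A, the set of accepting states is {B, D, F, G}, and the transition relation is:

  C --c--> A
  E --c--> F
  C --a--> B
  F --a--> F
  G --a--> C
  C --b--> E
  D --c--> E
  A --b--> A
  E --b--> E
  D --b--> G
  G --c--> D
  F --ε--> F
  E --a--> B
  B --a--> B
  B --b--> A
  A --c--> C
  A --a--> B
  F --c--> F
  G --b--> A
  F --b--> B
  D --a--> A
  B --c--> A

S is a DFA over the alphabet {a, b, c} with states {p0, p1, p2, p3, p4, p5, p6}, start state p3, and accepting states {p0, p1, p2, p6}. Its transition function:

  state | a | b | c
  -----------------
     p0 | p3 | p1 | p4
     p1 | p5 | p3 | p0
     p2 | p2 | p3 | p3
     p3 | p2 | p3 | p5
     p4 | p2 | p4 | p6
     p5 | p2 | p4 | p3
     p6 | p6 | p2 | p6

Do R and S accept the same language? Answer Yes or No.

Exploring the product automaton R × S from the start pair (A, p3), following both machines on each input symbol, reaches 5 state pairs: (A, p3), (B, p2), (C, p5), (E, p4), (F, p6).
R accepts in {B, D, F, G} and S accepts in {p0, p1, p2, p6}. In every reachable pair the two components are either both accepting — (B, p2), (F, p6) — or both non-accepting, so no string is accepted by exactly one of the machines: L(R) \ L(S) and L(S) \ L(R) are both empty.
Hence every string is accepted by R iff it is accepted by S, and the two languages coincide.

Yes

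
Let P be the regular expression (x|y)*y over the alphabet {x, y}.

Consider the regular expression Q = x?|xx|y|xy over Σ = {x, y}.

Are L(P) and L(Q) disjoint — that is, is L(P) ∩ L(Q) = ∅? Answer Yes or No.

No

The string y is accepted by both P and Q.
Hence L(P) ∩ L(Q) ≠ ∅.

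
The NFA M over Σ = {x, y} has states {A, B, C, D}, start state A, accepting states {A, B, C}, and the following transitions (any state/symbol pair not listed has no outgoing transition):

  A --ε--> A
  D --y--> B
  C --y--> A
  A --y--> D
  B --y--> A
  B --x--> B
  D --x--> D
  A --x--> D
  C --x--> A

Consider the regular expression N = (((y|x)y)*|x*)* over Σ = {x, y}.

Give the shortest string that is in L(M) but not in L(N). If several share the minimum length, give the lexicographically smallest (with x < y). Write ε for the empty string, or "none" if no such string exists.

yxy

The string yxy is accepted by M but not by N.
No shorter string lies in the difference, and yxy is the lexicographically first length-3 string in L(M) \ L(N).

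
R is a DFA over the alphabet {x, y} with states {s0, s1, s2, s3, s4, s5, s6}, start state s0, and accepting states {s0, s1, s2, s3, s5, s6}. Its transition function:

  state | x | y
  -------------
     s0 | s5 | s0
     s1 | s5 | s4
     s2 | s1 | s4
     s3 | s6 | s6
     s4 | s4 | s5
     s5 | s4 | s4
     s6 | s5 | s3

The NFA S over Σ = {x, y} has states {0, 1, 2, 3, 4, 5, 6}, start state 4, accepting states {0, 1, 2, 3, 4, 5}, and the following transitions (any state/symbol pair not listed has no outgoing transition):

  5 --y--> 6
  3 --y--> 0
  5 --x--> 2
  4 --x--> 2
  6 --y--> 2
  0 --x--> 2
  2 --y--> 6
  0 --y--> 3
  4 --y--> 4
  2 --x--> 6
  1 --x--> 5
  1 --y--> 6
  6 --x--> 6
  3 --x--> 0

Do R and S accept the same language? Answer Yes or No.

Exploring the product automaton R × S from the start pair (s0, 4), following both machines on each input symbol, reaches 3 state pairs: (s0, 4), (s5, 2), (s4, 6).
R accepts in {s0, s1, s2, s3, s5, s6} and S accepts in {0, 1, 2, 3, 4, 5}. In every reachable pair the two components are either both accepting — (s0, 4), (s5, 2) — or both non-accepting, so no string is accepted by exactly one of the machines: L(R) \ L(S) and L(S) \ L(R) are both empty.
Hence every string is accepted by R iff it is accepted by S, and the two languages coincide.

Yes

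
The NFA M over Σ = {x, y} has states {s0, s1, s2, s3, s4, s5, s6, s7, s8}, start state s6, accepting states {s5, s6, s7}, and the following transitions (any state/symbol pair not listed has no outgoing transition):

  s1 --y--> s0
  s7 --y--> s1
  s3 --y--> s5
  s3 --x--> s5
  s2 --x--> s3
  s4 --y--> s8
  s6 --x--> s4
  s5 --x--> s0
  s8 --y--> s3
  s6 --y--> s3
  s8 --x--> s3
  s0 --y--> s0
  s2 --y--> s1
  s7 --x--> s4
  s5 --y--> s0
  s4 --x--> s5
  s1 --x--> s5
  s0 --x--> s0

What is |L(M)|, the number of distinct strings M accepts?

8

The useful subgraph on states {s3, s4, s5, s6, s8} is acyclic, so L(M) is finite; the longest accepting path visits 5 useful states, giving maximum string length 4.
Counting accepting paths from s6 by length: 1 of length 0, 3 of length 2, 4 of length 4. Total 8.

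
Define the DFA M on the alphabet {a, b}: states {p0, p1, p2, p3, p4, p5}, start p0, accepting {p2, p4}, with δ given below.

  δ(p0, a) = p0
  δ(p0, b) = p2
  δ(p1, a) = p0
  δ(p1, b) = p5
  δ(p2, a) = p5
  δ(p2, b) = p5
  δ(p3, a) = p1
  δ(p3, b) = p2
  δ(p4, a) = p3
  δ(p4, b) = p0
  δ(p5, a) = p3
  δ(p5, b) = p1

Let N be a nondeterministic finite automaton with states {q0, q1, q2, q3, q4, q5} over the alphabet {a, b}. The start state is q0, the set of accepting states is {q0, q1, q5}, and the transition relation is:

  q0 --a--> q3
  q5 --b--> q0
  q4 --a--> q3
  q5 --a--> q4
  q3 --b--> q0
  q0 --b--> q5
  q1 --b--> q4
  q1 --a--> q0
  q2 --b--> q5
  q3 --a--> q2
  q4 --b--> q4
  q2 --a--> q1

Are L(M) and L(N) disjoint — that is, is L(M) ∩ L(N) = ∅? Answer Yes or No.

The string b is accepted by both M and N.
Hence L(M) ∩ L(N) ≠ ∅.

No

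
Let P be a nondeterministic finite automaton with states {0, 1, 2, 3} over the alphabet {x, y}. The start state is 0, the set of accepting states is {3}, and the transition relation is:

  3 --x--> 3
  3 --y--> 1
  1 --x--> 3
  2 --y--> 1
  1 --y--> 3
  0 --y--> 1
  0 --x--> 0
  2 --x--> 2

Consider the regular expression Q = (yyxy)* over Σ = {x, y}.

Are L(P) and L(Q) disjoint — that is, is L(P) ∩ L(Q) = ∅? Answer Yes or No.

Converting the expression Q to a DFA (subset construction, then merging equivalent states) gives the minimal DFA with states {q0, q1, q2, q3, q4}, start state q0, accepting states {q0} and transitions q0: x→q1, y→q2; q1: x→q1, y→q1; q2: x→q1, y→q3; q3: x→q4, y→q1; q4: x→q1, y→q0.
Exploring the product automaton P × Q from the start pair (0, q0), following both machines on each input symbol, reaches 10 state pairs: (0, q0), (0, q1), (1, q2), (1, q1), (3, q1), (3, q3), (3, q4), (1, q0), (3, q2), (1, q3).
P accepts in {3} and Q accepts in {q0}; no reachable pair has both components accepting, so no string drives both machines to acceptance simultaneously and L(P) ∩ L(Q) = ∅.
So no string is accepted by both, and the intersection is empty.

Yes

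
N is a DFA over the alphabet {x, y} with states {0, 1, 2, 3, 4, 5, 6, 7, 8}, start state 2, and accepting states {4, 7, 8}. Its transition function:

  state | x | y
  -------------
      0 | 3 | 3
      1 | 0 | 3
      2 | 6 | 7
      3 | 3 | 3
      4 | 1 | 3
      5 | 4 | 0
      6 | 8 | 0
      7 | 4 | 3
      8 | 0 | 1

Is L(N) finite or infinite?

finite

The useful states (reachable from 2 and able to reach an accepting state) are {2, 4, 6, 7, 8}.
Restricted to these states the transition graph has no cycle, so every accepting path has bounded length and L is finite.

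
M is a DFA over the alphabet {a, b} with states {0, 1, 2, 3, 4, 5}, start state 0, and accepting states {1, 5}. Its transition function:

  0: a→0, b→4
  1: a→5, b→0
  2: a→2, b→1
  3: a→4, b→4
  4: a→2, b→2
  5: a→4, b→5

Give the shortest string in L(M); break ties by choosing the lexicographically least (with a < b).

bab

A breadth-first search from 0 reaches an accepting state first via the path 0 → 4 → 2 → 1 on input bab.
No string of length < 3 is accepted (BFS exhausts all shorter strings without reaching an accepting state), and bab is the lexicographically least accepting string of length 3.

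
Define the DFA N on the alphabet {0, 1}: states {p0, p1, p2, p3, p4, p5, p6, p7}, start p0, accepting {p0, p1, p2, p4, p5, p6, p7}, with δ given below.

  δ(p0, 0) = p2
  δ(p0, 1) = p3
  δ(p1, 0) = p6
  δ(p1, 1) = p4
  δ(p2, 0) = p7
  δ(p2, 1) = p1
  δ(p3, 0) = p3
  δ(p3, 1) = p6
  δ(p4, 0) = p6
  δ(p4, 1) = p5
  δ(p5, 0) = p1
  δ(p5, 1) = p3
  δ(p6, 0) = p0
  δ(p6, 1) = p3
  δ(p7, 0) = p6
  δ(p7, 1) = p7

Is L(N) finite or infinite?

State p1 is reachable from the start and can reach an accepting state, and it lies on the cycle p1 → p4 → p5 → p1.
Traversing that cycle any number of times yields accepted strings of unbounded length, so the language is infinite.

infinite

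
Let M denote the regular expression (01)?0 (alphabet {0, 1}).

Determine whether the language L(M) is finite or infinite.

finite

The expression contains no Kleene star (every subexpression denotes a finite set), so L(M) is finite.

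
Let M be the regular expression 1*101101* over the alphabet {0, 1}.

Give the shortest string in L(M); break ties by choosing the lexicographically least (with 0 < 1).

By inspection of the expression, no string of length less than 5 matches, and 10110 is the lexicographically first match of length 5.

10110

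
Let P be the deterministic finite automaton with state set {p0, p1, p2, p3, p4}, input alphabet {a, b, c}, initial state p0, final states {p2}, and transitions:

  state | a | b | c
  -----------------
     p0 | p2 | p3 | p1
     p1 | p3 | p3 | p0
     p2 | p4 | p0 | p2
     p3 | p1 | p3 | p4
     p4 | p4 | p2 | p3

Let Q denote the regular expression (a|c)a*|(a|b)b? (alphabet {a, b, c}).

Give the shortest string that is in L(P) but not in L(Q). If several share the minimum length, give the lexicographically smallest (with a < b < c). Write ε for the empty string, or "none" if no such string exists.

The string ac is accepted by P but not by Q.
No shorter string lies in the difference, and ac is the lexicographically first length-2 string in L(P) \ L(Q).

ac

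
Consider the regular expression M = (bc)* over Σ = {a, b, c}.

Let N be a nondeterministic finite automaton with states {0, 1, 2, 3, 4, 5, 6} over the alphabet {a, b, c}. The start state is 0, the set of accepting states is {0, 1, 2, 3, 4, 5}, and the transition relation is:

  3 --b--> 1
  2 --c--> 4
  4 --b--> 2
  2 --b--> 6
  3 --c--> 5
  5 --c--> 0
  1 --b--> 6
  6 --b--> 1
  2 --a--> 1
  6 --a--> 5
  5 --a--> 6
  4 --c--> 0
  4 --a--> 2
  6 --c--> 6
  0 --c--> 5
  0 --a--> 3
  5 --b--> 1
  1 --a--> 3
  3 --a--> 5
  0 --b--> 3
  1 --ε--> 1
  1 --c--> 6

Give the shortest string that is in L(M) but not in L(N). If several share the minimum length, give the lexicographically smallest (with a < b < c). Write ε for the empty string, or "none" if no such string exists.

bcbc

The string bcbc is accepted by M but not by N.
No shorter string lies in the difference, and bcbc is the lexicographically first length-4 string in L(M) \ L(N).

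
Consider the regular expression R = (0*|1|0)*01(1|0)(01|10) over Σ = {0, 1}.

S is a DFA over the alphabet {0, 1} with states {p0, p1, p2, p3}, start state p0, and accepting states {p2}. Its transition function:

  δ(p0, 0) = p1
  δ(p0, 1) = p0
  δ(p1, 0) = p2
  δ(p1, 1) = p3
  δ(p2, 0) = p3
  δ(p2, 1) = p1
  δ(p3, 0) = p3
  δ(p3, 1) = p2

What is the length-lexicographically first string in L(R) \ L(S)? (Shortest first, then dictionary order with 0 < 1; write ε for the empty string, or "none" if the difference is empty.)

The string 01010 is accepted by R but not by S.
No shorter string lies in the difference, and 01010 is the lexicographically first length-5 string in L(R) \ L(S).

01010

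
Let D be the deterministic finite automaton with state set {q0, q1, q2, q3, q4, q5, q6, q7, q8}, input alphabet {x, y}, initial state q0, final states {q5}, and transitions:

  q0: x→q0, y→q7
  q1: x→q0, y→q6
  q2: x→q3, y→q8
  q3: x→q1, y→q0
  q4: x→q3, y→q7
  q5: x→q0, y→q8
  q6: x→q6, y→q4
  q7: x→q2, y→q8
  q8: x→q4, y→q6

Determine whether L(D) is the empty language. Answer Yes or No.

Yes

The states reachable from the start state are {q0, q1, q2, q3, q4, q6, q7, q8}.
None of the accepting states {q5} is reachable, so no string is accepted and L(D) = ∅.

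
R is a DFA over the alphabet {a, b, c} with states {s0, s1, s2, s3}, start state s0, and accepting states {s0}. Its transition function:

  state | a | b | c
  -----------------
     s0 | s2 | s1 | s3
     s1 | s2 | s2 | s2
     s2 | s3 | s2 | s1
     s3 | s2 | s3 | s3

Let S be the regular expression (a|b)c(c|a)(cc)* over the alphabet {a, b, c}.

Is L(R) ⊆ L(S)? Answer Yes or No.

No

The empty string ε is in L(R) but not in L(S).
So L(R) ⊄ L(S).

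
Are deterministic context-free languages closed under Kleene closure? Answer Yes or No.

L = {c aⁿbⁿ : n≥0} ∪ {cc aⁿb²ⁿ : n≥0} is a DCFL (the number of leading c's fixes which ratio the DPDA checks), but L* is not. Every word of L starts with c, so in a factorisation of the string cc aⁱbʲ (i≥1) into words of L each factor begins at one of the two c's: either the whole string is a single word of L (forcing j = 2i), or it splits as c · (c aⁱbʲ) with c ∈ L (take n = 0) and c aⁱbʲ ∈ L (forcing j = i). Thus L* ∩ cca⁺b* = {cc aⁿbⁿ : n≥1} ∪ {cc aⁿb²ⁿ : n≥1}. A DPDA for L* would give one for this intersection with a regular set, and, started from its configuration after reading cc, one for {aⁿbⁿ : n≥1} ∪ {aⁿb²ⁿ : n≥1}, which no deterministic PDA accepts (a DPDA for it would have a single run on aⁿb²ⁿ, accepting after the prefix aⁿbⁿ and accepting again after n more b's; an ordinary PDA that simulates it on a's and b's and, at any moment when it is accepting, may switch to reading only a fresh letter d while feeding each d to the simulation as a b, would accept aⁱbʲdᵏ (k≥1) exactly when both aⁱbʲ and aⁱbʲ⁺ᵏ are in the language, i.e. its language intersected with the regular set a*b*d⁺ would be exactly {aⁿbⁿdⁿ : n≥1} — impossible, since context-free languages are closed under intersection with regular sets and {aⁿbⁿdⁿ} is not context-free). So L* is not a DCFL.

No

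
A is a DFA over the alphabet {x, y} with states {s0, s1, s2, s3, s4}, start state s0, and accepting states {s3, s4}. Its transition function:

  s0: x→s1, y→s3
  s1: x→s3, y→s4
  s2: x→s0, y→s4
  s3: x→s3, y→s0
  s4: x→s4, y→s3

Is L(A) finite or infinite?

State s0 is reachable from the start and can reach an accepting state, and it lies on the cycle s0 → s1 → s3 → s0.
Traversing that cycle any number of times yields accepted strings of unbounded length, so the language is infinite.

infinite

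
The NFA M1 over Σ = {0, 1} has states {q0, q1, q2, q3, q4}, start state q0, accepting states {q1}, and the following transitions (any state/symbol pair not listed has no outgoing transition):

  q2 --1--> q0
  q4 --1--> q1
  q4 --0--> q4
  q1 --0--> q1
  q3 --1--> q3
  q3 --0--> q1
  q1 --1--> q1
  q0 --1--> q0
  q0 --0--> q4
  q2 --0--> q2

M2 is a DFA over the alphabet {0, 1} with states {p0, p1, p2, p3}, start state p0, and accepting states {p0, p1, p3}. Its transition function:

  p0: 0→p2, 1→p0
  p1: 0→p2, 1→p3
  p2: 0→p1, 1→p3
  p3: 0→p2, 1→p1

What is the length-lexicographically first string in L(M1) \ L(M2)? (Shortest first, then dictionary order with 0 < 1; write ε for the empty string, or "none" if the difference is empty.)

The string 010 is accepted by M1 but not by M2.
No shorter string lies in the difference, and 010 is the lexicographically first length-3 string in L(M1) \ L(M2).

010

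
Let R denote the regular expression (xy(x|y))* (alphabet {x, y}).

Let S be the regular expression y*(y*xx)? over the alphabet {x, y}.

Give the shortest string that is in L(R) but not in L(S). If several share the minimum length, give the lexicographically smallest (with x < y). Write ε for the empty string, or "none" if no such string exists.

xyx

The string xyx is accepted by R but not by S.
No shorter string lies in the difference, and xyx is the lexicographically first length-3 string in L(R) \ L(S).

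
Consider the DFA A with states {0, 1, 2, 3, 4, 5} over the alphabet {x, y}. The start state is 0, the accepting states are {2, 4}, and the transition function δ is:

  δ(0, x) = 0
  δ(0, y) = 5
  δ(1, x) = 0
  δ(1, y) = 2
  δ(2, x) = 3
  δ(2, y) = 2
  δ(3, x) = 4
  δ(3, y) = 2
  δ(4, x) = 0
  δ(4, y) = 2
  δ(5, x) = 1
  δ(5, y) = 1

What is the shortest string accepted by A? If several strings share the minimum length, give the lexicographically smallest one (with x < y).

yxy

A breadth-first search from 0 reaches an accepting state first via the path 0 → 5 → 1 → 2 on input yxy.
No string of length < 3 is accepted (BFS exhausts all shorter strings without reaching an accepting state), and yxy is the lexicographically least accepting string of length 3.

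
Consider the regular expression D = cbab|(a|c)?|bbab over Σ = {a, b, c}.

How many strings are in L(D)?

The expression has no Kleene star, so L(D) is finite. Expanding the alternatives gives {ε, a, c, bbab, cbab}.
That is 1 of length 0, 2 of length 1, 2 of length 4: 5 strings in all.

5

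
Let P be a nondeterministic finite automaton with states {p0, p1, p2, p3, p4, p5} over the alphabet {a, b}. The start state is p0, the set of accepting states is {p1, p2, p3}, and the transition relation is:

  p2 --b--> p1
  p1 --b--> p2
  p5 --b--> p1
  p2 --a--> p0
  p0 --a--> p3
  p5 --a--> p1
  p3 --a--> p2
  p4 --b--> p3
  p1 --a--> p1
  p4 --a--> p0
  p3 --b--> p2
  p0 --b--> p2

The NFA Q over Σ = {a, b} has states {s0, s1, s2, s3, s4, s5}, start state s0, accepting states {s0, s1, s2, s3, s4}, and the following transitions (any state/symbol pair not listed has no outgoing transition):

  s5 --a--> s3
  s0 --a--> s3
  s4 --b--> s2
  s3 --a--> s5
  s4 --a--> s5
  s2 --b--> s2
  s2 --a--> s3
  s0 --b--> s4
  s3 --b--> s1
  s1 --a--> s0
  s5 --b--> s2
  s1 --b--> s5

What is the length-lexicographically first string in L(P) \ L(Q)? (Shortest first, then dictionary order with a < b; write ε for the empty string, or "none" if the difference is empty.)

aa

The string aa is accepted by P but not by Q.
No shorter string lies in the difference, and aa is the lexicographically first length-2 string in L(P) \ L(Q).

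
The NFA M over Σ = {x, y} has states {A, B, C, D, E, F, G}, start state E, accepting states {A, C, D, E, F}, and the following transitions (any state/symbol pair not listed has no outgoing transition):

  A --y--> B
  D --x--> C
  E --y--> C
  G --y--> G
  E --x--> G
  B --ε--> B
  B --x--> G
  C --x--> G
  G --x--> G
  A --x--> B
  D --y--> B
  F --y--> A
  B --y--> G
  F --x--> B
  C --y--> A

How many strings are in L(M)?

The useful subgraph on states {A, C, E} is acyclic, so L(M) is finite; the longest accepting path visits 3 useful states, giving maximum string length 2.
Counting accepting paths from E by length: 1 of length 0, 1 of length 1, 1 of length 2. Total 3.

3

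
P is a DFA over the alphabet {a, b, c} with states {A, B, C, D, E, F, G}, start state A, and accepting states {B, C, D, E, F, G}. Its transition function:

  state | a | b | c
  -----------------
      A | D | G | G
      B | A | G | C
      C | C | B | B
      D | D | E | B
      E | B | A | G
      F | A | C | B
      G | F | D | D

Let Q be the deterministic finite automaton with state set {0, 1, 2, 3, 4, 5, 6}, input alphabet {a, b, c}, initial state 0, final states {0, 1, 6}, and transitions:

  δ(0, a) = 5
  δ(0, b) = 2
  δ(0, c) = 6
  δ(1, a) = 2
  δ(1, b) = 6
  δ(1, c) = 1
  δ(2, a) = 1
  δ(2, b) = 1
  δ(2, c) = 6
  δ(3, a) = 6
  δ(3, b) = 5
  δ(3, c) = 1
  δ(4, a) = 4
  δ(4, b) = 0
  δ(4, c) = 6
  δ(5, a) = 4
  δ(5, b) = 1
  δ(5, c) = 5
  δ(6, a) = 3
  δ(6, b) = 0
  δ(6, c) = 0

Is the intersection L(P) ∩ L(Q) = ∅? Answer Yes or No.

The string c is accepted by both P and Q.
Hence L(P) ∩ L(Q) ≠ ∅.

No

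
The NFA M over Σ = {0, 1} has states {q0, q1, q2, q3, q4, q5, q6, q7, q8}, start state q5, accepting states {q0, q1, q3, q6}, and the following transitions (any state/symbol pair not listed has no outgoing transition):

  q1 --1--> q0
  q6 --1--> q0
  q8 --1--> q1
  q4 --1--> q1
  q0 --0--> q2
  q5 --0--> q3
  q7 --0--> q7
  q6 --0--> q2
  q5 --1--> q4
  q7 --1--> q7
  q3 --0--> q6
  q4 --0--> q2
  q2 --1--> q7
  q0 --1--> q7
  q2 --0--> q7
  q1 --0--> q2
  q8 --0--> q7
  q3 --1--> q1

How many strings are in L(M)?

7

The useful subgraph on states {q0, q1, q3, q4, q5, q6} is acyclic, so L(M) is finite; the longest accepting path visits 4 useful states, giving maximum string length 3.
Counting accepting paths from q5 by length: 1 of length 1, 3 of length 2, 3 of length 3. Total 7.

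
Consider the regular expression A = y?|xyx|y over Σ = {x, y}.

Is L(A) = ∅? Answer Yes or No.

No

The empty string ε matches the expression, so it belongs to L(A).
Since L(A) contains at least one string, it is not empty.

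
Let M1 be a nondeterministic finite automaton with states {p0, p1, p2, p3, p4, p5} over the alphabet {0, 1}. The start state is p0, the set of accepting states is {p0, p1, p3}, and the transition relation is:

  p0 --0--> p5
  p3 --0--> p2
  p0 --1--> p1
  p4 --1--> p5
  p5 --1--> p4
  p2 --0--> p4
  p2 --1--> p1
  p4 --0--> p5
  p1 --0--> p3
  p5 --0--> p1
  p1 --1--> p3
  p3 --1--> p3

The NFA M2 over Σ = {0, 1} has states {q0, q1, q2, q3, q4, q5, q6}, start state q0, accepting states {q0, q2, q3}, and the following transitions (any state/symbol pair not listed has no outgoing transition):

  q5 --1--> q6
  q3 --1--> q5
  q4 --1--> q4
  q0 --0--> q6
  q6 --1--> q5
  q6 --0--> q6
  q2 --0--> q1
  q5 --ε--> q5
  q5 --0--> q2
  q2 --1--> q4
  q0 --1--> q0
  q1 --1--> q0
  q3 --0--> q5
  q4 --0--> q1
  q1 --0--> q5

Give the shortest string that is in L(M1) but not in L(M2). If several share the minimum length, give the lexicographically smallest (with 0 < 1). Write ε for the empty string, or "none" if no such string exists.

00

The string 00 is accepted by M1 but not by M2.
No shorter string lies in the difference, and 00 is the lexicographically first length-2 string in L(M1) \ L(M2).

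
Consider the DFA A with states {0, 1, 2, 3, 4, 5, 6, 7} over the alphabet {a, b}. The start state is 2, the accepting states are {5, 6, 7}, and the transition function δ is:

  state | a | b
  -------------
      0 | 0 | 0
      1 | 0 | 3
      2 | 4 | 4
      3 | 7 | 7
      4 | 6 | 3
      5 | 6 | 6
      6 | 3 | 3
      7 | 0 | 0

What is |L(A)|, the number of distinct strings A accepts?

14

The useful subgraph on states {2, 3, 4, 6, 7} is acyclic, so L(A) is finite; the longest accepting path visits 5 useful states, giving maximum string length 4.
Counting accepting paths from 2 by length: 2 of length 2, 4 of length 3, 8 of length 4. Total 14.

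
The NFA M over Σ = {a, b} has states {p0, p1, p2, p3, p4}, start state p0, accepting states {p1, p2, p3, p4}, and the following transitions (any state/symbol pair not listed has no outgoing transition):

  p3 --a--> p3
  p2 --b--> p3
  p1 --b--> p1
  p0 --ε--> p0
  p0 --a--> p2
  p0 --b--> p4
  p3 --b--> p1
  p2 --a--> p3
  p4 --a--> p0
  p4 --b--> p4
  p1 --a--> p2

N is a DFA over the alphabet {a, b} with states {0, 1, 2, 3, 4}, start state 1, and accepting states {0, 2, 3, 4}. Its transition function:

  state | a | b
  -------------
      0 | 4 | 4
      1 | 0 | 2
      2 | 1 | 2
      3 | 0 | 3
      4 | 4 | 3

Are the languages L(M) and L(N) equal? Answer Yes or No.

Exploring the product automaton M × N from the start pair (p0, 1), following both machines on each input symbol, reaches 5 state pairs: (p0, 1), (p2, 0), (p4, 2), (p3, 4), (p1, 3).
M accepts in {p1, p2, p3, p4} and N accepts in {0, 2, 3, 4}. In every reachable pair the two components are either both accepting — (p2, 0), (p4, 2), (p3, 4), (p1, 3) — or both non-accepting, so no string is accepted by exactly one of the machines: L(M) \ L(N) and L(N) \ L(M) are both empty.
Hence every string is accepted by M iff it is accepted by N, and the two languages coincide.

Yes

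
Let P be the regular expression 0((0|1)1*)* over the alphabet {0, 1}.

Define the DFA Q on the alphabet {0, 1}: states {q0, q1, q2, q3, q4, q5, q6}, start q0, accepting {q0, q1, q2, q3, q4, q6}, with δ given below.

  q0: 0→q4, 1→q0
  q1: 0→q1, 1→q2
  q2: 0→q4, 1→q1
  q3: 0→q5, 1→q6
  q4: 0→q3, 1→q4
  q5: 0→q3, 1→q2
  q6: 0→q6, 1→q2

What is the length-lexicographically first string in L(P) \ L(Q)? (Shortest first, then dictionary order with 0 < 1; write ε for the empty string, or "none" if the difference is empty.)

The string 000 is accepted by P but not by Q.
No shorter string lies in the difference, and 000 is the lexicographically first length-3 string in L(P) \ L(Q).

000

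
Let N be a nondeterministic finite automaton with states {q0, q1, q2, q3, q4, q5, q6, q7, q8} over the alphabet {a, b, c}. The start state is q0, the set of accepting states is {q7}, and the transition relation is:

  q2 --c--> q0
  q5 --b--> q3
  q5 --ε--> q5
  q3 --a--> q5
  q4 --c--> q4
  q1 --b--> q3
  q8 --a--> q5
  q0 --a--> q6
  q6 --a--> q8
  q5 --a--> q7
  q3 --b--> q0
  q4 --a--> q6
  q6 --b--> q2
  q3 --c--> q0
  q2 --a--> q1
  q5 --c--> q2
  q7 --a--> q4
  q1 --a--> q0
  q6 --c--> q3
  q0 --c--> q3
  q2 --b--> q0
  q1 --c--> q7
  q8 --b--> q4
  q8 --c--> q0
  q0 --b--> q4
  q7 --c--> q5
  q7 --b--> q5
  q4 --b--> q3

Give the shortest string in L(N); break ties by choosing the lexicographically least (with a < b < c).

A breadth-first search from q0 reaches an accepting state first via the path q0 → q3 → q5 → q7 on input caa.
No string of length < 3 is accepted (BFS exhausts all shorter strings without reaching an accepting state), and caa is the lexicographically least accepting string of length 3.

caa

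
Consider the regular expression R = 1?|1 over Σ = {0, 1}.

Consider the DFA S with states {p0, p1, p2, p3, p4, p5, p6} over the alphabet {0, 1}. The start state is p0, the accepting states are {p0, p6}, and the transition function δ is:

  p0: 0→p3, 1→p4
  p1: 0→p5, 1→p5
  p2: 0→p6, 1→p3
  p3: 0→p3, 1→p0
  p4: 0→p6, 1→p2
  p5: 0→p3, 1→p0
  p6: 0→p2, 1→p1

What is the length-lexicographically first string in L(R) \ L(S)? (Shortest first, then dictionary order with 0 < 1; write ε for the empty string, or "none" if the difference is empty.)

The string 1 is accepted by R but not by S.
No shorter string lies in the difference, and 1 is the lexicographically first length-1 string in L(R) \ L(S).

1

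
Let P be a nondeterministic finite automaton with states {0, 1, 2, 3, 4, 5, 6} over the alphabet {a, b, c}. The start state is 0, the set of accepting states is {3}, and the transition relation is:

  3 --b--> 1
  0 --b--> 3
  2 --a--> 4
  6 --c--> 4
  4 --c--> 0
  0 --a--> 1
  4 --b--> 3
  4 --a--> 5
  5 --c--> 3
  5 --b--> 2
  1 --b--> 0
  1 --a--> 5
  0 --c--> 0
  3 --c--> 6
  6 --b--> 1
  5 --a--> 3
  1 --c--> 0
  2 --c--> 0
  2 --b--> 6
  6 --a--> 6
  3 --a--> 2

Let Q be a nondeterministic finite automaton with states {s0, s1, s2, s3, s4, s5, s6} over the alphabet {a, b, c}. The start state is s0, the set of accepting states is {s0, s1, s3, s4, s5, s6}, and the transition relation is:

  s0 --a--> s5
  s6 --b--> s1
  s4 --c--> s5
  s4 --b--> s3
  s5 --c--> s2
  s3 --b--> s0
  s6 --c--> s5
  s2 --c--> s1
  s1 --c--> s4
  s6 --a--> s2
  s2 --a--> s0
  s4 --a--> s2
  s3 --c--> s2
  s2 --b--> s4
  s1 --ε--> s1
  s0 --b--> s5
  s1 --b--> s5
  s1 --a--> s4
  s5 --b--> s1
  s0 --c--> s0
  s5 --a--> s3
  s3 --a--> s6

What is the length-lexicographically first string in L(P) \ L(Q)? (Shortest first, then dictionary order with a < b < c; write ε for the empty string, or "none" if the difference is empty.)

aac

The string aac is accepted by P but not by Q.
No shorter string lies in the difference, and aac is the lexicographically first length-3 string in L(P) \ L(Q).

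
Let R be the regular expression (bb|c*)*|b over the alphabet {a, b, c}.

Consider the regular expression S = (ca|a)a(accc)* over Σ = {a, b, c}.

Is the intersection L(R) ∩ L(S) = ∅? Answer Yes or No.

Yes

Converting the expression R to a DFA (subset construction, then merging equivalent states) gives the minimal DFA with states {r0, r1, r2, r3, r4}, start state r0, accepting states {r0, r2, r3} and transitions r0: a→r1, b→r2, c→r3; r1: a→r1, b→r1, c→r1; r2: a→r1, b→r3, c→r1; r3: a→r1, b→r4, c→r3; r4: a→r1, b→r3, c→r1.
Converting the expression S to a DFA (subset construction, then merging equivalent states) gives the minimal DFA with states {s0, s1, s2, s3, s4, s5, s6, s7}, start state s0, accepting states {s4} and transitions s0: a→s1, b→s2, c→s3; s1: a→s4, b→s2, c→s2; s2: a→s2, b→s2, c→s2; s3: a→s1, b→s2, c→s2; s4: a→s5, b→s2, c→s2; s5: a→s2, b→s2, c→s6; s6: a→s2, b→s2, c→s7; s7: a→s2, b→s2, c→s4.
Exploring the product automaton R × S from the start pair (r0, s0), following both machines on each input symbol, reaches 11 state pairs: (r0, s0), (r1, s1), (r2, s2), (r3, s3), (r1, s4), (r1, s2), (r3, s2), (r4, s2), (r1, s5), (r1, s6), (r1, s7).
R accepts in {r0, r2, r3} and S accepts in {s4}; no reachable pair has both components accepting, so no string drives both machines to acceptance simultaneously and L(R) ∩ L(S) = ∅.
So no string is accepted by both, and the intersection is empty.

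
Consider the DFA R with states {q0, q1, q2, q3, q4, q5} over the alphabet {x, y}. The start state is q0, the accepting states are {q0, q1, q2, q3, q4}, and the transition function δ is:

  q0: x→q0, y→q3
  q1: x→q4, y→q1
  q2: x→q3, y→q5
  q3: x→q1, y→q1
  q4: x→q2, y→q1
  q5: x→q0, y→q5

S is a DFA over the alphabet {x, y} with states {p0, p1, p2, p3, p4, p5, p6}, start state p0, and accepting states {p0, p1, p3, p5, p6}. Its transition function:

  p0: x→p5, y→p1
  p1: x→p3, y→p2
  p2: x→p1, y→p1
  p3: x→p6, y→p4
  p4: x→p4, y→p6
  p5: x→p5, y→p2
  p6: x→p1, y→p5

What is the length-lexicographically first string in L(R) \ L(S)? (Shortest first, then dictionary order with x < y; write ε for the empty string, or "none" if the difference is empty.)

The string xy is accepted by R but not by S.
No shorter string lies in the difference, and xy is the lexicographically first length-2 string in L(R) \ L(S).

xy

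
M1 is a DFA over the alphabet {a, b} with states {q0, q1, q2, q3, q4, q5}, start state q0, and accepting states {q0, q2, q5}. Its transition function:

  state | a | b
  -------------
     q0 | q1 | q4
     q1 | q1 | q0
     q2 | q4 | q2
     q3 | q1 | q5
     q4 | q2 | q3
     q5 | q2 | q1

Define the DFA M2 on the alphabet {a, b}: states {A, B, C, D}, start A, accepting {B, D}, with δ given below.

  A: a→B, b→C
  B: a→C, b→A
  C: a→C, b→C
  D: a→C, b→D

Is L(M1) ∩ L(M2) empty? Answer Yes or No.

Yes

Exploring the product automaton M1 × M2 from the start pair (q0, A), following both machines on each input symbol, reaches 8 state pairs: (q0, A), (q1, B), (q4, C), (q1, C), (q2, C), (q3, C), (q0, C), (q5, C).
M1 accepts in {q0, q2, q5} and M2 accepts in {B, D}; no reachable pair has both components accepting, so no string drives both machines to acceptance simultaneously and L(M1) ∩ L(M2) = ∅.
So no string is accepted by both, and the intersection is empty.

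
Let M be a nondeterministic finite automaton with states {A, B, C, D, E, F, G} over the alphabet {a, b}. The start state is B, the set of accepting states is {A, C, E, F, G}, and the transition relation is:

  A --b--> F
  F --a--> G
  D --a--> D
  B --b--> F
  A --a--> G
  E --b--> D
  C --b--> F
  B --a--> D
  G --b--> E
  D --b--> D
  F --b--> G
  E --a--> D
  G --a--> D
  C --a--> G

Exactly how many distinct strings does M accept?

The useful subgraph on states {B, E, F, G} is acyclic, so L(M) is finite; the longest accepting path visits 4 useful states, giving maximum string length 3.
Counting accepting paths from B by length: 1 of length 1, 2 of length 2, 2 of length 3. Total 5.

5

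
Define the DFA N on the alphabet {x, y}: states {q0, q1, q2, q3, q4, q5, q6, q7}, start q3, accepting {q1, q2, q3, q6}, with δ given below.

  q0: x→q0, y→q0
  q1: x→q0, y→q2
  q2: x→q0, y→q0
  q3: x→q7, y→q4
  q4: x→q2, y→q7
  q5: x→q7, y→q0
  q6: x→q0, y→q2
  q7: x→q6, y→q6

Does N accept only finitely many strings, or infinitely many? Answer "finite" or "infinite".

The useful states (reachable from q3 and able to reach an accepting state) are {q2, q3, q4, q6, q7}.
Restricted to these states the transition graph has no cycle, so every accepting path has bounded length and L is finite.

finite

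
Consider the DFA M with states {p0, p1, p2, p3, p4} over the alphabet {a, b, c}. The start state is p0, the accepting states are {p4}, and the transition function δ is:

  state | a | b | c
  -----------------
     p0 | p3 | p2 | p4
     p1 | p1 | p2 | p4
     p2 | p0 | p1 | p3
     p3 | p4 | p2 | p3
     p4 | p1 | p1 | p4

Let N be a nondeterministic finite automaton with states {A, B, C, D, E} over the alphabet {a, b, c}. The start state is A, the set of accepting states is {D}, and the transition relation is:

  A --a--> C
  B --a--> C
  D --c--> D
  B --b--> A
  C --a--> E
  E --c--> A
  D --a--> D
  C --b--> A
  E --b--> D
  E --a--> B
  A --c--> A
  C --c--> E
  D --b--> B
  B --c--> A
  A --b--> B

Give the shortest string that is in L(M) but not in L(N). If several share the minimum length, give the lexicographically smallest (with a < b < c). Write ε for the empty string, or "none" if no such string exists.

The string c is accepted by M but not by N.
No shorter string lies in the difference, and c is the lexicographically first length-1 string in L(M) \ L(N).

c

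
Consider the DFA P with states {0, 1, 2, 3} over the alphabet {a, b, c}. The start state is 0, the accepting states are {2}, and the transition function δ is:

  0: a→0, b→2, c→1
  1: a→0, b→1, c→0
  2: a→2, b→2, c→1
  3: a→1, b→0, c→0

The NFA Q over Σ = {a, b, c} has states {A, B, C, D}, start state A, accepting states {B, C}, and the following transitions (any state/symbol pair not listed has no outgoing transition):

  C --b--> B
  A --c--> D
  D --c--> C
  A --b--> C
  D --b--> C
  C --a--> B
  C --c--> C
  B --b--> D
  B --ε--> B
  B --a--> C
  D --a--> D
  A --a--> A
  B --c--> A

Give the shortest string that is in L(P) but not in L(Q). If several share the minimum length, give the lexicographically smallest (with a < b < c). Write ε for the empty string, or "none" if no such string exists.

The string bab is accepted by P but not by Q.
No shorter string lies in the difference, and bab is the lexicographically first length-3 string in L(P) \ L(Q).

bab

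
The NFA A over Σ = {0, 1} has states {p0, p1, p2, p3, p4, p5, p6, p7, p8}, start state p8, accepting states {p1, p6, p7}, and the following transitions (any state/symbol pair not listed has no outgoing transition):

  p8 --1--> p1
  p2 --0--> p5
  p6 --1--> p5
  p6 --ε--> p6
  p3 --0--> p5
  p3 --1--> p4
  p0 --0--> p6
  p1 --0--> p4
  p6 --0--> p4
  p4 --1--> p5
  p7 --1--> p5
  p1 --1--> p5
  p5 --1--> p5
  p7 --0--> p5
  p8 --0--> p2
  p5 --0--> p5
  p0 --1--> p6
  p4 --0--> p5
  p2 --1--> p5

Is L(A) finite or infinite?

The useful states (reachable from p8 and able to reach an accepting state) are {p1, p8}.
Restricted to these states the transition graph has no cycle, so every accepting path has bounded length and L is finite.

finite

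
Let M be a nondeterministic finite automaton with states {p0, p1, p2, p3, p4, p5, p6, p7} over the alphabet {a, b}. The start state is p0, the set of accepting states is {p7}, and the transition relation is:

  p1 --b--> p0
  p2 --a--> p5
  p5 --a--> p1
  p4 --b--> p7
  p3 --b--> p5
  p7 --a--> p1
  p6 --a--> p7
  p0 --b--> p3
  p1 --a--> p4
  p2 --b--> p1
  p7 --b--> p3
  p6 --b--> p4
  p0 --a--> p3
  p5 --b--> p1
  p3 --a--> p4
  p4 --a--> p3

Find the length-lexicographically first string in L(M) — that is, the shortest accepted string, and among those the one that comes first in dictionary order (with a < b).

A breadth-first search from p0 reaches an accepting state first via the path p0 → p3 → p4 → p7 on input aab.
No string of length < 3 is accepted (BFS exhausts all shorter strings without reaching an accepting state), and aab is the lexicographically least accepting string of length 3.

aab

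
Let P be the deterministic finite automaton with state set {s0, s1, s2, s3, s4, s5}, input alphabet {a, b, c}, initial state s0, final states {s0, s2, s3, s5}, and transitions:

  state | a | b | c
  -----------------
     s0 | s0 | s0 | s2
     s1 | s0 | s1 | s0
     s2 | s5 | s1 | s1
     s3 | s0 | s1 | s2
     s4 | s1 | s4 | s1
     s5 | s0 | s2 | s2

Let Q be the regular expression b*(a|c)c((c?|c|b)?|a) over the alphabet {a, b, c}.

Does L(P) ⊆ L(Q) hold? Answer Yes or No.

The empty string ε is in L(P) but not in L(Q).
So L(P) ⊄ L(Q).

No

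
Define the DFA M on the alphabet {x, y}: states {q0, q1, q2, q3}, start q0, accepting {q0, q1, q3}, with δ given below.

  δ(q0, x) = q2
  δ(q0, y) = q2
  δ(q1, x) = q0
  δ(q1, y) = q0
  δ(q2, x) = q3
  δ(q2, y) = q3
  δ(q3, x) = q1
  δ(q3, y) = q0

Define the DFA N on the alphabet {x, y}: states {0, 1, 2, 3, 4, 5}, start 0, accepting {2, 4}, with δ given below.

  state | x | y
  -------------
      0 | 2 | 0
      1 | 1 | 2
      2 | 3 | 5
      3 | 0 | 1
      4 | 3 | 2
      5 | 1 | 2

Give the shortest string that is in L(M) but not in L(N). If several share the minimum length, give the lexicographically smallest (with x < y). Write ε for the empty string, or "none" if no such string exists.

ε

The empty string ε is accepted by M but not by N.
Since ε is the unique shortest string, it is the required witness.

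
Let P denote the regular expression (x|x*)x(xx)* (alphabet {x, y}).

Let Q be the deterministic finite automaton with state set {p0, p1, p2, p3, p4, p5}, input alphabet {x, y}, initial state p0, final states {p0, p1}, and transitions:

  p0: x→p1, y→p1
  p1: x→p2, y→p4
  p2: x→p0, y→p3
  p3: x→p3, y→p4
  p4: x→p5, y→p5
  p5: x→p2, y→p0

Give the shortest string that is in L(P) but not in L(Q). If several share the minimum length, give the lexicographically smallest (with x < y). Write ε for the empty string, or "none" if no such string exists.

The string xx is accepted by P but not by Q.
No shorter string lies in the difference, and xx is the lexicographically first length-2 string in L(P) \ L(Q).

xx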